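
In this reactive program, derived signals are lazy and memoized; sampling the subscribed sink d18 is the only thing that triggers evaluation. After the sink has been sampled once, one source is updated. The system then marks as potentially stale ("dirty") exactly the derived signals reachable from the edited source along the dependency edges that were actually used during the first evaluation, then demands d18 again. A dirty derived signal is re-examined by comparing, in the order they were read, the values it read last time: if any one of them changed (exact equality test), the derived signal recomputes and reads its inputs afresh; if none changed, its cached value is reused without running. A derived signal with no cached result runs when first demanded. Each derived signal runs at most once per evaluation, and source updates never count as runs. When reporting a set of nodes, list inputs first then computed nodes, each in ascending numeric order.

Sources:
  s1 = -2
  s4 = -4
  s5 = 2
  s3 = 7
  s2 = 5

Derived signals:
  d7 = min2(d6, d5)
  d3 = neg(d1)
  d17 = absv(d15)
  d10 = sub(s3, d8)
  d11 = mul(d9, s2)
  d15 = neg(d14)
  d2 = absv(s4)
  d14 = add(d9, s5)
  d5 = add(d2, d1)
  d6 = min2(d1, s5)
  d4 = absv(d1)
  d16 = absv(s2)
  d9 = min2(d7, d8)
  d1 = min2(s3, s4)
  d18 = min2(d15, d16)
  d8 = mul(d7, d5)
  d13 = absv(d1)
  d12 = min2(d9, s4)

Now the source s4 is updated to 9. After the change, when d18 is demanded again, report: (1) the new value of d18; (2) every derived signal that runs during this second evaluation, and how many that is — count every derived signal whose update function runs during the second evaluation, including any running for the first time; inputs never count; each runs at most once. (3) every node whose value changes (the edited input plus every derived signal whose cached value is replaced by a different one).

Demanding d18 again yields -4.
10 derived signals run: d1, d2, d5, d6, d7, d8, d9, d14, d15, d18.
The nodes whose values change: s4, d1, d2, d5, d6, d7, d8, d9, d14, d15, d18.

First demand of the output computes:
  d1 = min2(7, -4) = -4
  d2 = absv(-4) = 4
  d5 = add(4, -4) = 0
  d6 = min2(-4, 2) = -4
  d7 = min2(-4, 0) = -4
  d8 = mul(-4, 0) = 0
  d9 = min2(-4, 0) = -4
  d14 = add(-4, 2) = -2
  d15 = neg(-2) = 2
  d16 = absv(5) = 5
  d18 = min2(2, 5) = 2

After the edit, cleaning proceeds:
  d1: a read changed (s4 -4->9) — executes, giving 7.
  d2: a read changed (s4 -4->9) — executes, giving 9.
  d5: a read changed (d2 4->9; d1 -4->7) — executes, giving 16.
  d6: a read changed (d1 -4->7) — executes, giving 2.
  d7: a read changed (d6 -4->2; d5 0->16) — executes, giving 2.
  d8: a read changed (d7 -4->2; d5 0->16) — executes, giving 32.
  d9: a read changed (d7 -4->2; d8 0->32) — executes, giving 2.
  d14: a read changed (d9 -4->2) — executes, giving 4.
  d15: a read changed (d14 -2->4) — executes, giving -4.
  d18: a read changed (d15 2->-4) — executes, giving -4.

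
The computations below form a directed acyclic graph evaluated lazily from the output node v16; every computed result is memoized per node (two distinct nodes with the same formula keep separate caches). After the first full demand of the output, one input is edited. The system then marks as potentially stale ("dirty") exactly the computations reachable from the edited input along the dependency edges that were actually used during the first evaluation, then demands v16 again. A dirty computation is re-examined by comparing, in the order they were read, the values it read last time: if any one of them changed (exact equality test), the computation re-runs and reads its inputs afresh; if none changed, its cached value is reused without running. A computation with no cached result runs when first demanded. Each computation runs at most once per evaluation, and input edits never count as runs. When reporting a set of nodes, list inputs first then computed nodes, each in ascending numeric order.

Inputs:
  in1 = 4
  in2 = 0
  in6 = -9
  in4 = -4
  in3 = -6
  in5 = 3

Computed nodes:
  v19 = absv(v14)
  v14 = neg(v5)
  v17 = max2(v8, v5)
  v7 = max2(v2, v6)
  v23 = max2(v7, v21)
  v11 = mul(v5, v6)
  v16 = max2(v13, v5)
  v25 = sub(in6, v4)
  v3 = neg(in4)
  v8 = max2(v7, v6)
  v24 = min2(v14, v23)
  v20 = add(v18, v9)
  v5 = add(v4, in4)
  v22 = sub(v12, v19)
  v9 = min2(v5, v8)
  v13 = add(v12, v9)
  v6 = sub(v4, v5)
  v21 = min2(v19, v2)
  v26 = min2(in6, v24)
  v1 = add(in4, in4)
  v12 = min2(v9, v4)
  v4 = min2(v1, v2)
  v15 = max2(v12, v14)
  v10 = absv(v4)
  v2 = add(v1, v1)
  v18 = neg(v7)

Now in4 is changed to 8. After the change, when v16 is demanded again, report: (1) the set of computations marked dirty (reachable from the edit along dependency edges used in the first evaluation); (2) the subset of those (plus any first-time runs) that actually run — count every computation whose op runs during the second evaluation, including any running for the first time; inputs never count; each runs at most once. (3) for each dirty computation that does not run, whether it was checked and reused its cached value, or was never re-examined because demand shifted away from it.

First demand of the output computes:
  v1 = add(-4, -4) = -8
  v2 = add(-8, -8) = -16
  v4 = min2(-8, -16) = -16
  v5 = add(-16, -4) = -20
  v6 = sub(-16, -20) = 4
  v7 = max2(-16, 4) = 4
  v8 = max2(4, 4) = 4
  v9 = min2(-20, 4) = -20
  v12 = min2(-20, -16) = -20
  v13 = add(-20, -20) = -40
  v16 = max2(-40, -20) = -20

After the edit, cleaning proceeds:
  v1: a read changed (in4 -4->8; in4 -4->8) — executes, giving 16.
  v2: a read changed (v1 -8->16; v1 -8->16) — executes, giving 32.
  v4: a read changed (v1 -8->16; v2 -16->32) — executes, giving 16.
  v5: a read changed (v4 -16->16; in4 -4->8) — executes, giving 24.
  v6: a read changed (v4 -16->16; v5 -20->24) — executes, giving -8.
  v7: a read changed (v2 -16->32; v6 4->-8) — executes, giving 32.
  v8: a read changed (v7 4->32; v6 4->-8) — executes, giving 32.
  v9: a read changed (v5 -20->24; v8 4->32) — executes, giving 24.
  v12: a read changed (v9 -20->24; v4 -16->16) — executes, giving 16.
  v13: a read changed (v12 -20->16; v9 -20->24) — executes, giving 40.
  v16: a read changed (v13 -40->40; v5 -20->24) — executes, giving 40.

The edit dirties: v1, v2, v4, v5, v6, v7, v8, v9, v12, v13, v16.
11 computations run: v1, v2, v4, v5, v6, v7, v8, v9, v12, v13, v16.
No dirty computation escaped a run.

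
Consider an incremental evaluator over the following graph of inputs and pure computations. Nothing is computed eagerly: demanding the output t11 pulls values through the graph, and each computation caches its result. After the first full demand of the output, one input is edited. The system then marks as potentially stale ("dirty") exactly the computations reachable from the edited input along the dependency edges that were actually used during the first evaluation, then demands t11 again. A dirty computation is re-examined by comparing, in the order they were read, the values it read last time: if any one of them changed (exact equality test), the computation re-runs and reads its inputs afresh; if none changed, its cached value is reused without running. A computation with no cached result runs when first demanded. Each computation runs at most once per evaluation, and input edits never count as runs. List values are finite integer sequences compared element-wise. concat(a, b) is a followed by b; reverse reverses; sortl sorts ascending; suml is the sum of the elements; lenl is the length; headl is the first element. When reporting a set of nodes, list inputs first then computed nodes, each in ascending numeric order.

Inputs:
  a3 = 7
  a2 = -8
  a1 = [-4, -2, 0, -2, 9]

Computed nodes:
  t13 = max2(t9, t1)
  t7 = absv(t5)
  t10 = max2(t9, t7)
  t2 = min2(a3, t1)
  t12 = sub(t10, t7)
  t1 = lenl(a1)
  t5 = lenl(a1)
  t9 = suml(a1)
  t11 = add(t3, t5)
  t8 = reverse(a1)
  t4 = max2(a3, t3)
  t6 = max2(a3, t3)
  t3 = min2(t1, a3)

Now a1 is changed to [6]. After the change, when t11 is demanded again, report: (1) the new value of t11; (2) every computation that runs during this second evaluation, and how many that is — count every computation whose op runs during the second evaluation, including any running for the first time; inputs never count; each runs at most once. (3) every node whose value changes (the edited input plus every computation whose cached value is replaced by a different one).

Initial pass — values computed on the first demand:
  t1 = lenl([-4, -2, 0, -2, 9]) = 5
  t3 = min2(5, 7) = 5
  t5 = lenl([-4, -2, 0, -2, 9]) = 5
  t11 = add(5, 5) = 10

Second demand — change propagation:
  t1: re-runs because a1 [-4, -2, 0, -2, 9]->[6]; new result 1.
  t3: re-runs because t1 5->1; new result 1.
  t5: re-runs because a1 [-4, -2, 0, -2, 9]->[6]; new result 1.
  t11: re-runs because t3 5->1; t5 5->1; new result 2.

t11 now evaluates to 2.
Run set: t1, t3, t5, t11 (4 run).
Changed values: a1, t1, t3, t5, t11.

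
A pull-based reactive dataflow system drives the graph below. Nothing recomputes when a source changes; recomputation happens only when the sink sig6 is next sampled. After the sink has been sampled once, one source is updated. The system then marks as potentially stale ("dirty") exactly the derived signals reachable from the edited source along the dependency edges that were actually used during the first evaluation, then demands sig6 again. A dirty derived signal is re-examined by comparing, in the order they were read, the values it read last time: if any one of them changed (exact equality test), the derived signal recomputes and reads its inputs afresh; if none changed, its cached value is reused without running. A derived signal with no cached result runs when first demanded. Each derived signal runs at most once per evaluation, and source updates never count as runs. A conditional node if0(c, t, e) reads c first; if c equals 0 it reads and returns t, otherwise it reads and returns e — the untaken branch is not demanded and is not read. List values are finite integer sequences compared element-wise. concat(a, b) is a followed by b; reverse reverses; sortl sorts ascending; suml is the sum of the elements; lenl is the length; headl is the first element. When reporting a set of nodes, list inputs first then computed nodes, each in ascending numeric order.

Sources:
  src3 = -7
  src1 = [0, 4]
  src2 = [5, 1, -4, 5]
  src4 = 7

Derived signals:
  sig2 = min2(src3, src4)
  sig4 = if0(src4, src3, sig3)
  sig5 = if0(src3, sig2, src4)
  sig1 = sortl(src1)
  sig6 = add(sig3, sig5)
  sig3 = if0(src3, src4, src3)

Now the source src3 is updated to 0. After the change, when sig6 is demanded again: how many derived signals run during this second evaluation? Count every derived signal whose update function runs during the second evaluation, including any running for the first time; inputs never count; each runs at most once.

Derived signals that run: sig2, sig3, sig5, sig6 — 4 in total.
Key observation: a condition flipped, so demand reaches new nodes — sig2 runs for the first time.

First evaluation (everything demanded from the output):
  sig3 = if0(src3=-7 -> else branch src3) = -7
  sig5 = if0(src3=-7 -> else branch src4) = 7
  sig6 = add(-7, 7) = 0

Propagation after the edit:
  sig2: demanded for the first time — runs, produces 0.
  sig3: runs — src3 -7->0; src3 -7->0; result 7.
  sig5: runs — src3 -7->0; result 0.
  sig6: runs — sig3 -7->7; sig5 7->0; result 7.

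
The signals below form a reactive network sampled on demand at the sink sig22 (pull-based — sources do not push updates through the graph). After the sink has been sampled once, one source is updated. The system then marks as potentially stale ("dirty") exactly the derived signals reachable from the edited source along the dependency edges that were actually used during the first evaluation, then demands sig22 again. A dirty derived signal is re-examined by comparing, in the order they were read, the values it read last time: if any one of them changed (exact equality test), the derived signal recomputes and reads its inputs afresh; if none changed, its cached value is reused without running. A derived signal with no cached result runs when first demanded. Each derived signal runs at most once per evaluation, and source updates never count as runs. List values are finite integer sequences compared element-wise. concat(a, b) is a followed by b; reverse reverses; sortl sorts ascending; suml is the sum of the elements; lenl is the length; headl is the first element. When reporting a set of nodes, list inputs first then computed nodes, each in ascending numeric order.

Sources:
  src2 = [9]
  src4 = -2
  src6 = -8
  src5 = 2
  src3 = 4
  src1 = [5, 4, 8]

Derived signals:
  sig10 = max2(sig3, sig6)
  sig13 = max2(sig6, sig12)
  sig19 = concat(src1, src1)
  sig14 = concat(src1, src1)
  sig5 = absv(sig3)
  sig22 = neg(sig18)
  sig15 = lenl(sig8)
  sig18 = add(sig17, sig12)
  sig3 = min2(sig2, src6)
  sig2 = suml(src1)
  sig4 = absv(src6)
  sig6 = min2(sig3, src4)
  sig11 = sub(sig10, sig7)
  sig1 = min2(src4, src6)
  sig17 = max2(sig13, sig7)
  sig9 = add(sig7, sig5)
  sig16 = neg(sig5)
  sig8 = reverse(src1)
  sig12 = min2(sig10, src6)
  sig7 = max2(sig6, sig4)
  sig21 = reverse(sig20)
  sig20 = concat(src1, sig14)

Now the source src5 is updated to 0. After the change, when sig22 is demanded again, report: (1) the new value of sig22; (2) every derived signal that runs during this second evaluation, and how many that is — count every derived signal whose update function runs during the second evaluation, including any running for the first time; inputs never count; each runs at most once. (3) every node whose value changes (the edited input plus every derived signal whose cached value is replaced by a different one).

Initial pass — values computed on the first demand:
  sig2 = suml([5, 4, 8]) = 17
  sig3 = min2(17, -8) = -8
  sig4 = absv(-8) = 8
  sig6 = min2(-8, -2) = -8
  sig7 = max2(-8, 8) = 8
  sig10 = max2(-8, -8) = -8
  sig12 = min2(-8, -8) = -8
  sig13 = max2(-8, -8) = -8
  sig17 = max2(-8, 8) = 8
  sig18 = add(8, -8) = 0
  sig22 = neg(0) = 0

Second demand — change propagation:
  no demanded computation ever read src5, so the edit dirties nothing and nothing runs.

The important point: nothing the output needs ever reads src5, so the edit is invisible to it.

sig22 now evaluates to 0.
Run set: none (0 run).
Changed values: src5.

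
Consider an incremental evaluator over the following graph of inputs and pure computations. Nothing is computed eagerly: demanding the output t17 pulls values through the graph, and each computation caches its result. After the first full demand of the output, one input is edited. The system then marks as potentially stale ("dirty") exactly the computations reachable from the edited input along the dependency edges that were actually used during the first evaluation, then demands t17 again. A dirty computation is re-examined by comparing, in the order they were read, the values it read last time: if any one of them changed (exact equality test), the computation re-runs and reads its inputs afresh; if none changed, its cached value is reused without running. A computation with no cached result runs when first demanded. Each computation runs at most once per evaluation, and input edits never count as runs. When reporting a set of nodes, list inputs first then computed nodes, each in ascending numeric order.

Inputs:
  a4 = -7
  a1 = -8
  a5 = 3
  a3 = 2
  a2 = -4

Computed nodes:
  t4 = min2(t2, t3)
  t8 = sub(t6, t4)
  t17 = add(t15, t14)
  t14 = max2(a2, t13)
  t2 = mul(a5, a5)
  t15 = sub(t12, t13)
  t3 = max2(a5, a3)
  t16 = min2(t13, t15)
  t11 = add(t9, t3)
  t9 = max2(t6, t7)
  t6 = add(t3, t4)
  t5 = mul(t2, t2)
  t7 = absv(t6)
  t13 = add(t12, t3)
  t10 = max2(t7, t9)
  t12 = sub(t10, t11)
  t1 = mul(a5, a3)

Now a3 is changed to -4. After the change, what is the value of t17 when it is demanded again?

t17 now evaluates to -3.
The important point: t3 recomputes to an identical value, and the output ends up unchanged.

Initial pass — values computed on the first demand:
  t2 = mul(3, 3) = 9
  t3 = max2(3, 2) = 3
  t4 = min2(9, 3) = 3
  t6 = add(3, 3) = 6
  t7 = absv(6) = 6
  t9 = max2(6, 6) = 6
  t10 = max2(6, 6) = 6
  t11 = add(6, 3) = 9
  t12 = sub(6, 9) = -3
  t13 = add(-3, 3) = 0
  t14 = max2(-4, 0) = 0
  t15 = sub(-3, 0) = -3
  t17 = add(-3, 0) = -3

Second demand — change propagation:
  t3: re-runs because a3 2->-4; new result 3 (unchanged).
  t4: re-examined; everything it read last time is the same (t2 unchanged, t3 unchanged) — cache 3 kept, no run.
  t6: re-examined; everything it read last time is the same (t3 unchanged, t4 unchanged) — cache 6 kept, no run.
  t7: re-examined; everything it read last time is the same (t6 unchanged) — cache 6 kept, no run.
  t9: re-examined; everything it read last time is the same (t6 unchanged, t7 unchanged) — cache 6 kept, no run.
  t10: re-examined; everything it read last time is the same (t7 unchanged, t9 unchanged) — cache 6 kept, no run.
  t11: re-examined; everything it read last time is the same (t9 unchanged, t3 unchanged) — cache 9 kept, no run.
  t12: re-examined; everything it read last time is the same (t10 unchanged, t11 unchanged) — cache -3 kept, no run.
  t13: re-examined; everything it read last time is the same (t12 unchanged, t3 unchanged) — cache 0 kept, no run.
  t14: re-examined; everything it read last time is the same (a2 unchanged, t13 unchanged) — cache 0 kept, no run.
  t15: re-examined; everything it read last time is the same (t12 unchanged, t13 unchanged) — cache -3 kept, no run.
  t17: re-examined; everything it read last time is the same (t15 unchanged, t14 unchanged) — cache -3 kept, no run.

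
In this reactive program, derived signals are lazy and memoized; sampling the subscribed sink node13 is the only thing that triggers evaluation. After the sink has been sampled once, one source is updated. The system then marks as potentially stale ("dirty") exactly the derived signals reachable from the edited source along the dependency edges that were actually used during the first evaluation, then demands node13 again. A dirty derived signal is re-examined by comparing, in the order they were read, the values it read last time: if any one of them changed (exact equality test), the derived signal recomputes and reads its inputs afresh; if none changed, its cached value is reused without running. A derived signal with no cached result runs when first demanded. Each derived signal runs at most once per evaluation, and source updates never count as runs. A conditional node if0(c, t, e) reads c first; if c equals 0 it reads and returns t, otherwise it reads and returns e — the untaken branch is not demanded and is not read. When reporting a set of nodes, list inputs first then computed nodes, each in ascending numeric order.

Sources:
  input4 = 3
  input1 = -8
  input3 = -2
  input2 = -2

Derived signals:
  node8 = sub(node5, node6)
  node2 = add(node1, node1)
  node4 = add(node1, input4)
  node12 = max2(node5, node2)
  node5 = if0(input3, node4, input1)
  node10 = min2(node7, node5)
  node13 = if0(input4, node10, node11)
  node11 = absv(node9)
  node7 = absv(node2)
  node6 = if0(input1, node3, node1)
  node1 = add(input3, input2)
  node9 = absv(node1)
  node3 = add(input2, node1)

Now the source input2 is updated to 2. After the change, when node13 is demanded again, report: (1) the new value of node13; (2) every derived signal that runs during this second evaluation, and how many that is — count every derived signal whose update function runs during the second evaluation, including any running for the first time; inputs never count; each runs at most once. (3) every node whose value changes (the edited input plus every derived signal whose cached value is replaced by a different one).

Demanding node13 again yields 0.
4 derived signals run: node1, node9, node11, node13.
The nodes whose values change: input2, node1, node9, node11, node13.

First demand of the output computes:
  node1 = add(-2, -2) = -4
  node9 = absv(-4) = 4
  node11 = absv(4) = 4
  node13 = if0(input4=3 -> else branch node11) = 4

After the edit, cleaning proceeds:
  node1: a read changed (input2 -2->2) — executes, giving 0.
  node9: a read changed (node1 -4->0) — executes, giving 0.
  node11: a read changed (node9 4->0) — executes, giving 0.
  node13: a read changed (node11 4->0) — executes, giving 0.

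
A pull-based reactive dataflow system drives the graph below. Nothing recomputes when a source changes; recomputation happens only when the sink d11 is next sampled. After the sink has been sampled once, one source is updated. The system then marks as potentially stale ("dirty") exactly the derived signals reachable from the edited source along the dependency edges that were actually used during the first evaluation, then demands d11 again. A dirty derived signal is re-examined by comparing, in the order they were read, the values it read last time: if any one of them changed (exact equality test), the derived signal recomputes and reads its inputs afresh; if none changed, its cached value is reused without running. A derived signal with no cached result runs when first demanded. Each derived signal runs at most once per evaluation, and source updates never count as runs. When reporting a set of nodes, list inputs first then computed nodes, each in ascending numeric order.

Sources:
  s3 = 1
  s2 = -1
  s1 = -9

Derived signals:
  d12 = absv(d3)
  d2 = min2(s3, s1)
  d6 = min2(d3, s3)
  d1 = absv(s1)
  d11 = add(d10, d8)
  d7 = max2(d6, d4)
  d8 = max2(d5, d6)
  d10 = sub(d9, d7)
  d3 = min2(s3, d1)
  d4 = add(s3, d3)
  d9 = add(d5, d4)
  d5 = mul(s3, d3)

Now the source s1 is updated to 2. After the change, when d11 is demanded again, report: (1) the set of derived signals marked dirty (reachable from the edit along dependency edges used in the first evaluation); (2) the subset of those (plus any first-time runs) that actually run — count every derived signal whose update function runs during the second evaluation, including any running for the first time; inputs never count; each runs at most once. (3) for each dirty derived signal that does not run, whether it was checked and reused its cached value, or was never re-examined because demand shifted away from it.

Marked dirty: d1, d3, d4, d5, d6, d7, d8, d9, d10, d11.
Derived signals that run: d1, d3 — 2 in total.
Checked but reused from cache: d4, d5, d6, d7, d8, d9, d10, d11.
Key observation: the change is absorbed at d3 — it re-runs but produces the same value, and the output's value is unchanged.

First evaluation (everything demanded from the output):
  d1 = absv(-9) = 9
  d3 = min2(1, 9) = 1
  d4 = add(1, 1) = 2
  d5 = mul(1, 1) = 1
  d6 = min2(1, 1) = 1
  d7 = max2(1, 2) = 2
  d8 = max2(1, 1) = 1
  d9 = add(1, 2) = 3
  d10 = sub(3, 2) = 1
  d11 = add(1, 1) = 2

Propagation after the edit:
  d1: runs — s1 -9->2; result 2.
  d3: runs — d1 9->2; result 1 (same value as before).
  d4: checked — values it read are unchanged (s3 unchanged, d3 unchanged); reused cached 2 without running.
  d5: checked — values it read are unchanged (s3 unchanged, d3 unchanged); reused cached 1 without running.
  d6: checked — values it read are unchanged (d3 unchanged, s3 unchanged); reused cached 1 without running.
  d7: checked — values it read are unchanged (d6 unchanged, d4 unchanged); reused cached 2 without running.
  d8: checked — values it read are unchanged (d5 unchanged, d6 unchanged); reused cached 1 without running.
  d9: checked — values it read are unchanged (d5 unchanged, d4 unchanged); reused cached 3 without running.
  d10: checked — values it read are unchanged (d9 unchanged, d7 unchanged); reused cached 1 without running.
  d11: checked — values it read are unchanged (d10 unchanged, d8 unchanged); reused cached 2 without running.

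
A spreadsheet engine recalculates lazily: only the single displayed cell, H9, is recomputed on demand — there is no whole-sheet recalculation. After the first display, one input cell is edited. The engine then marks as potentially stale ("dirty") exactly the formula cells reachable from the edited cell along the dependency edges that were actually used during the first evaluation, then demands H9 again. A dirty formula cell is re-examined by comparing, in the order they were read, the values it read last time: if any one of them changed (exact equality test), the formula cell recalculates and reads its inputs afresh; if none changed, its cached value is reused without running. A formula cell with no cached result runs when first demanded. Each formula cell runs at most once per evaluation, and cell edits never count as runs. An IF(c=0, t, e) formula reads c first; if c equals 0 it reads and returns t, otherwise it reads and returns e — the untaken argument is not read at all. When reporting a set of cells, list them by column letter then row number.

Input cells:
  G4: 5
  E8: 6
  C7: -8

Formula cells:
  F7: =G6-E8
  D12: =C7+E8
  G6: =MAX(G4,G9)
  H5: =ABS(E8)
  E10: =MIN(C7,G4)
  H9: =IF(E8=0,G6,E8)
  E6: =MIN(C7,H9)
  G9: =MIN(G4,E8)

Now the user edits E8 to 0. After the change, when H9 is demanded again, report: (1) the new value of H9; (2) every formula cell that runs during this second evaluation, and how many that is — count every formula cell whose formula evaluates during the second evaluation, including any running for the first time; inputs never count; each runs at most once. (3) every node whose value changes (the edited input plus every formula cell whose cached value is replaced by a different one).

First evaluation (everything demanded from the output):
  H9 = IF(E8=0: E8=6 -> else branch E8) = 6

Propagation after the edit:
  G9: demanded for the first time — runs, produces 0.
  G6: demanded for the first time — runs, produces 5.
  H9: runs — E8 6->0; E8 6->0; result 5.

Key observation: a condition flipped, so demand reaches new nodes — G6, G9 run for the first time.

New value of H9: 5.
Formula cells that run: G6, G9, H9 — 3 in total.
Values that change: E8, H9.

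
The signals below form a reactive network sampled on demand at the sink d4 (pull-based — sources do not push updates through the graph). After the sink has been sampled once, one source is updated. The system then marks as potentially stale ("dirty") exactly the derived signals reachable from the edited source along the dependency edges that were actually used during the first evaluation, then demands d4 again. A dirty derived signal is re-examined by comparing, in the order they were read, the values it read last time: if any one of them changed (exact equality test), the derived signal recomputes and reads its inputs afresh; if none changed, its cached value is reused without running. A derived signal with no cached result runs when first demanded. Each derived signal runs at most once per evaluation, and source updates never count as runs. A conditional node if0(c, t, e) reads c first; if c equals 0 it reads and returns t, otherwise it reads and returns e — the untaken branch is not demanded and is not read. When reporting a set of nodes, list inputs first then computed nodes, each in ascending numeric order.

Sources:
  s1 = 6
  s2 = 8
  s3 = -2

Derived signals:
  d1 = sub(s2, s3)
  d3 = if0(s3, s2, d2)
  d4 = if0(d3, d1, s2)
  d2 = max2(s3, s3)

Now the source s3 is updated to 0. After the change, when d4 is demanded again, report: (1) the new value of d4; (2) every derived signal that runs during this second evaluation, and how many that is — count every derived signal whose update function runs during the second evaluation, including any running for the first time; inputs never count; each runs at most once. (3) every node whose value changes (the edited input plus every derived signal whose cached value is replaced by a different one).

Initial pass — values computed on the first demand:
  d2 = max2(-2, -2) = -2
  d3 = if0(s3=-2 -> else branch d2) = -2
  d4 = if0(d3=-2 -> else branch s2) = 8

Second demand — change propagation:
  d2: dirty yet unreached — the second evaluation never asks for it.
  d3: re-runs because s3 -2->0; new result 8.
  d4: re-runs because d3 -2->8; new result 8 (unchanged).

The important point: the flipped condition redirects demand; d2 is left stale, never re-checked.

d4 now evaluates to 8.
Run set: d3, d4 (2 run).
Changed values: s3, d3.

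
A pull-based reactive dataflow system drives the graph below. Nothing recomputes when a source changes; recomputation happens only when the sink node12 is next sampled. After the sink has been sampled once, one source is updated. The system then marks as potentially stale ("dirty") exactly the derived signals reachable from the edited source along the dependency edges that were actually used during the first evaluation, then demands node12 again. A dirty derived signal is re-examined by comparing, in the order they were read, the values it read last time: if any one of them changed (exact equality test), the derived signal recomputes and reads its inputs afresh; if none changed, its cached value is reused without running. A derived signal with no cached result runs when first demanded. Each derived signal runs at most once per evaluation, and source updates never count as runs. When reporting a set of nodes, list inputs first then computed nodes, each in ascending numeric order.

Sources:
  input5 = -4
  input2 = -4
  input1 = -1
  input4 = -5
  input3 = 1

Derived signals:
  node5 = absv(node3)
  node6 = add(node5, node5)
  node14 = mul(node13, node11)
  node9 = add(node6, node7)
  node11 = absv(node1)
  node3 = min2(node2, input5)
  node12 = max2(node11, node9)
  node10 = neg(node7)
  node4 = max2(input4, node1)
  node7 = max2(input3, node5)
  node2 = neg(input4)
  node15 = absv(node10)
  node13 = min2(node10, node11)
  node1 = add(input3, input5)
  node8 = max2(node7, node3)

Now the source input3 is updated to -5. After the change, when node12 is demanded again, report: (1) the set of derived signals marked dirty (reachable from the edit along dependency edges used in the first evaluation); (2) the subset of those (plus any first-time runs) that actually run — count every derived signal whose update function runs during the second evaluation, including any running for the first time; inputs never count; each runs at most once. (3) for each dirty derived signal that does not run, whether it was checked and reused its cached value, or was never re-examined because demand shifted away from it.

First evaluation (everything demanded from the output):
  node1 = add(1, -4) = -3
  node2 = neg(-5) = 5
  node3 = min2(5, -4) = -4
  node5 = absv(-4) = 4
  node6 = add(4, 4) = 8
  node7 = max2(1, 4) = 4
  node9 = add(8, 4) = 12
  node11 = absv(-3) = 3
  node12 = max2(3, 12) = 12

Propagation after the edit:
  node1: runs — input3 1->-5; result -9.
  node7: runs — input3 1->-5; result 4 (same value as before).
  node9: checked — values it read are unchanged (node6 unchanged, node7 unchanged); reused cached 12 without running.
  node11: runs — node1 -3->-9; result 9.
  node12: runs — node11 3->9; result 12 (same value as before).

Key observation: the cutoff stops propagation at node9 — its inputs' values are unchanged, so it reuses its cache.

Marked dirty: node1, node7, node9, node11, node12.
Derived signals that run: node1, node7, node11, node12 — 4 in total.
Checked but reused from cache: node9.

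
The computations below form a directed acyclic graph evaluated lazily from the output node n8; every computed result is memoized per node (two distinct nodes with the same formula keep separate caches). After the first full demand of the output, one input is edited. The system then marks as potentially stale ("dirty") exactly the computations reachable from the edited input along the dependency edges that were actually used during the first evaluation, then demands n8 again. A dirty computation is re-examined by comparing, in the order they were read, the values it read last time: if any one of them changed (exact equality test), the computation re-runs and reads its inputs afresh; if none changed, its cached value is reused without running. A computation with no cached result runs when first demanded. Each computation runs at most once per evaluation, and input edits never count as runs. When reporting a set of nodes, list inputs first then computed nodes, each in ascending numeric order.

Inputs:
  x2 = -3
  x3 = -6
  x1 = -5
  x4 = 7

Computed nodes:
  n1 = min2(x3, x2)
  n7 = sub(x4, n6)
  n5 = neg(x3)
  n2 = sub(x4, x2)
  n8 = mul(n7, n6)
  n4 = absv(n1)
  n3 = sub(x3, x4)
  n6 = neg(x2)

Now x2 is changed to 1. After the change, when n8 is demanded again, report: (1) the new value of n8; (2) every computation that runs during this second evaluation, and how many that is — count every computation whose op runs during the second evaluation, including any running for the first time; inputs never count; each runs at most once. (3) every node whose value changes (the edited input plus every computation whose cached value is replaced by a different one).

First demand of the output computes:
  n6 = neg(-3) = 3
  n7 = sub(7, 3) = 4
  n8 = mul(4, 3) = 12

After the edit, cleaning proceeds:
  n6: a read changed (x2 -3->1) — executes, giving -1.
  n7: a read changed (n6 3->-1) — executes, giving 8.
  n8: a read changed (n7 4->8; n6 3->-1) — executes, giving -8.

Demanding n8 again yields -8.
3 computations run: n6, n7, n8.
The nodes whose values change: x2, n6, n7, n8.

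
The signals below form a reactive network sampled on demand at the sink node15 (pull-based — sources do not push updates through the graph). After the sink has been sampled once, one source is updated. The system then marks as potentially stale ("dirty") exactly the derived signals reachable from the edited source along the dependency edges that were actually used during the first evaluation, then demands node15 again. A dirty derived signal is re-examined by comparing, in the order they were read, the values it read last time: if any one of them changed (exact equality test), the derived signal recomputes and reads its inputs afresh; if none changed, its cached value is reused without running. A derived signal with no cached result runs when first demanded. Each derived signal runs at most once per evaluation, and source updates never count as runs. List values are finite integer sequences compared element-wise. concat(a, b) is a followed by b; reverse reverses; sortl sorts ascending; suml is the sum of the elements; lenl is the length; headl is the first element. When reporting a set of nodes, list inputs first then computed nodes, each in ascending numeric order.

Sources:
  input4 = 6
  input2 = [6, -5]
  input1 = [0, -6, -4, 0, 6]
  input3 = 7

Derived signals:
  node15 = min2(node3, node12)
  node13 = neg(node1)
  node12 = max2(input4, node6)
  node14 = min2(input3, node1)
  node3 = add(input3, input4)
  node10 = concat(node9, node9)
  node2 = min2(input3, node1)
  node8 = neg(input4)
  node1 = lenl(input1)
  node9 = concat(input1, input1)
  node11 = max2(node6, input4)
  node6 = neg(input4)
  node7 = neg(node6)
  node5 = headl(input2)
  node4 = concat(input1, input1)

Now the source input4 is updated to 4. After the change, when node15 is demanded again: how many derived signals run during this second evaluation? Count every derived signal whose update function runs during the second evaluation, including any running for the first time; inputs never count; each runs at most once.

Initial pass — values computed on the first demand:
  node3 = add(7, 6) = 13
  node6 = neg(6) = -6
  node12 = max2(6, -6) = 6
  node15 = min2(13, 6) = 6

Second demand — change propagation:
  node3: re-runs because input4 6->4; new result 11.
  node6: re-runs because input4 6->4; new result -4.
  node12: re-runs because input4 6->4; node6 -6->-4; new result 4.
  node15: re-runs because node3 13->11; node12 6->4; new result 4.

Run set: node3, node6, node12, node15 (4 run).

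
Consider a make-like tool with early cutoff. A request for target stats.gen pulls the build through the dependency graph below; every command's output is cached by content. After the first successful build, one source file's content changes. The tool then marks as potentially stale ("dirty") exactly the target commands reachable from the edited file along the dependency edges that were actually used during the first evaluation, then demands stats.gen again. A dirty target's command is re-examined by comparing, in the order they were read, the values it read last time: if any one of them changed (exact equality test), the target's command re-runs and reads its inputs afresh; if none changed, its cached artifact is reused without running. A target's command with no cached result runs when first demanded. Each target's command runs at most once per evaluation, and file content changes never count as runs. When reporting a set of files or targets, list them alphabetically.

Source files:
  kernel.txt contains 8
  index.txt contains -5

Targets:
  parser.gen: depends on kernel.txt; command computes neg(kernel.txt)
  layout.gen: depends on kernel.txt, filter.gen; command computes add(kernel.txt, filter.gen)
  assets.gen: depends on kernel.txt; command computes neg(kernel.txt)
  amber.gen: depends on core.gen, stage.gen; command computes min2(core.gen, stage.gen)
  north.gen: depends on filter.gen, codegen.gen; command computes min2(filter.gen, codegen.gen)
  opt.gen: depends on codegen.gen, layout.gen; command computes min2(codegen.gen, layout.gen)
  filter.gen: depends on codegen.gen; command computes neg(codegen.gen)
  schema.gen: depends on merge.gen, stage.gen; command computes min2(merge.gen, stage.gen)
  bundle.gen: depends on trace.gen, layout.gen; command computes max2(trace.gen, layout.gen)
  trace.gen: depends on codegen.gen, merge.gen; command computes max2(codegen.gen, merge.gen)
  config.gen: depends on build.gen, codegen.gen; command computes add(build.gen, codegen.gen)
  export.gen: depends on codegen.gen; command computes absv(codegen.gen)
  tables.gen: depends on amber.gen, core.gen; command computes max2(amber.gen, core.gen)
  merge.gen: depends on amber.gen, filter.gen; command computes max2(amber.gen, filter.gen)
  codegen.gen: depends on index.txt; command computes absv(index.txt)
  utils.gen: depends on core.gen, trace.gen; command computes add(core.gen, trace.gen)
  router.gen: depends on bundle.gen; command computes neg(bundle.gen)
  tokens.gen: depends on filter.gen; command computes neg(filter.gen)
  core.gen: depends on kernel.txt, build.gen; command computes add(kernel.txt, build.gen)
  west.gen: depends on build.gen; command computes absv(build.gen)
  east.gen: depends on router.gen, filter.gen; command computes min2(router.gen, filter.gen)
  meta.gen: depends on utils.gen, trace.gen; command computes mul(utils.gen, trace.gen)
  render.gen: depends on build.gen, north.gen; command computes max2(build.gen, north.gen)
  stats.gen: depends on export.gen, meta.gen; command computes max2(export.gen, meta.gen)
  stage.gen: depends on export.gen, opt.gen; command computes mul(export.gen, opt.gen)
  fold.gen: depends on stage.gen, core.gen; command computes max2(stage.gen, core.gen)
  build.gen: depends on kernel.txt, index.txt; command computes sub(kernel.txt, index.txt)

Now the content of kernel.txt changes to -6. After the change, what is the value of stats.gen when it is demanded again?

Demanding stats.gen again yields 5.

First demand of the output computes:
  build.gen = sub(8, -5) = 13
  codegen.gen = absv(-5) = 5
  core.gen = add(8, 13) = 21
  export.gen = absv(5) = 5
  filter.gen = neg(5) = -5
  layout.gen = add(8, -5) = 3
  opt.gen = min2(5, 3) = 3
  stage.gen = mul(5, 3) = 15
  amber.gen = min2(21, 15) = 15
  merge.gen = max2(15, -5) = 15
  trace.gen = max2(5, 15) = 15
  utils.gen = add(21, 15) = 36
  meta.gen = mul(36, 15) = 540
  stats.gen = max2(5, 540) = 540

After the edit, cleaning proceeds:
  build.gen: a read changed (kernel.txt 8->-6) — executes, giving -1.
  core.gen: a read changed (kernel.txt 8->-6; build.gen 13->-1) — executes, giving -7.
  layout.gen: a read changed (kernel.txt 8->-6) — executes, giving -11.
  opt.gen: a read changed (layout.gen 3->-11) — executes, giving -11.
  stage.gen: a read changed (opt.gen 3->-11) — executes, giving -55.
  amber.gen: a read changed (core.gen 21->-7; stage.gen 15->-55) — executes, giving -55.
  merge.gen: a read changed (amber.gen 15->-55) — executes, giving -5.
  trace.gen: a read changed (merge.gen 15->-5) — executes, giving 5.
  utils.gen: a read changed (core.gen 21->-7; trace.gen 15->5) — executes, giving -2.
  meta.gen: a read changed (utils.gen 36->-2; trace.gen 15->5) — executes, giving -10.
  stats.gen: a read changed (meta.gen 540->-10) — executes, giving 5.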